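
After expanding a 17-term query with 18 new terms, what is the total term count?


Original terms: 17
Expansion terms: 18
Total = 17 + 18 = 35

35


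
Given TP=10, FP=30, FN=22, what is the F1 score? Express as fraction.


F1 = 2 * P * R / (P + R)
P = TP/(TP+FP) = 10/40 = 1/4
R = TP/(TP+FN) = 10/32 = 5/16
2 * P * R = 2 * 1/4 * 5/16 = 5/32
P + R = 1/4 + 5/16 = 9/16
F1 = 5/32 / 9/16 = 5/18

5/18


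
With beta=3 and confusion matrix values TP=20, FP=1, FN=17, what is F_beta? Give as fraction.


P = TP/(TP+FP) = 20/21 = 20/21
R = TP/(TP+FN) = 20/37 = 20/37
beta^2 = 3^2 = 9
(1 + beta^2) = 10
Numerator = (1+beta^2)*P*R = 4000/777
Denominator = beta^2*P + R = 60/7 + 20/37 = 2360/259
F_beta = 100/177

100/177


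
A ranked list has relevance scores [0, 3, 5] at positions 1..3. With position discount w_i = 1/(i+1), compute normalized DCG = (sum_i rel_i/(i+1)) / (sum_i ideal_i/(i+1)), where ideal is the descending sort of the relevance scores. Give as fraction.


Position discount weights w_i = 1/(i+1) for i=1..3:
Weights = [1/2, 1/3, 1/4]
Actual relevance: [0, 3, 5]
DCG = 0/2 + 3/3 + 5/4 = 9/4
Ideal relevance (sorted desc): [5, 3, 0]
Ideal DCG = 5/2 + 3/3 + 0/4 = 7/2
nDCG = DCG / ideal_DCG = 9/4 / 7/2 = 9/14

9/14


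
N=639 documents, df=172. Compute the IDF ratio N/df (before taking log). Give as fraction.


IDF ratio = N / df
= 639 / 172
= 639/172

639/172


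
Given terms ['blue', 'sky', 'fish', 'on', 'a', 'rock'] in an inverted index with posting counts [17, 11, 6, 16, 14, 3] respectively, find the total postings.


Summing posting list sizes:
'blue': 17 postings
'sky': 11 postings
'fish': 6 postings
'on': 16 postings
'a': 14 postings
'rock': 3 postings
Total = 17 + 11 + 6 + 16 + 14 + 3 = 67

67


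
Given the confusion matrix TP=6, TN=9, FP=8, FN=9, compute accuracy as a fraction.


Accuracy = (TP + TN) / (TP + TN + FP + FN)
TP + TN = 6 + 9 = 15
Total = 6 + 9 + 8 + 9 = 32
Accuracy = 15 / 32 = 15/32

15/32


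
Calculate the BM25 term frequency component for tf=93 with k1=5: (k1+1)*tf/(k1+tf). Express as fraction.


BM25 TF component = (k1+1)*tf / (k1+tf)
k1 = 5, tf = 93
Numerator = (5+1)*93 = 558
Denominator = 5 + 93 = 98
= 558/98 = 279/49

279/49


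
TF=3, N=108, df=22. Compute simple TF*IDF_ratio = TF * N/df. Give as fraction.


TF * (N/df)
= 3 * (108/22)
= 3 * 54/11
= 162/11

162/11


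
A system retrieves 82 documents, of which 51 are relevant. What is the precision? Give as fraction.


Precision = relevant_retrieved / total_retrieved
= 51 / 82
= 51 / (51 + 31)
= 51/82

51/82


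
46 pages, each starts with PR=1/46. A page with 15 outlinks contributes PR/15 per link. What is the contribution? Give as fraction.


Initial PR = 1/46 = 1/46
Outlinks = 15
Contribution per link = PR / outlinks
= 1/46 / 15
= 1/690

1/690


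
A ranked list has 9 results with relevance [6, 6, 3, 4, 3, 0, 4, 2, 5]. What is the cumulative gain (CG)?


Cumulative Gain = sum of relevance scores
Position 1: rel=6, running sum=6
Position 2: rel=6, running sum=12
Position 3: rel=3, running sum=15
Position 4: rel=4, running sum=19
Position 5: rel=3, running sum=22
Position 6: rel=0, running sum=22
Position 7: rel=4, running sum=26
Position 8: rel=2, running sum=28
Position 9: rel=5, running sum=33
CG = 33

33


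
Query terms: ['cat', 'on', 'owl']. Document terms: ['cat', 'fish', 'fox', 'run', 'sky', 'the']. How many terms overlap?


Query terms: ['cat', 'on', 'owl']
Document terms: ['cat', 'fish', 'fox', 'run', 'sky', 'the']
Common terms: ['cat']
Overlap count = 1

1


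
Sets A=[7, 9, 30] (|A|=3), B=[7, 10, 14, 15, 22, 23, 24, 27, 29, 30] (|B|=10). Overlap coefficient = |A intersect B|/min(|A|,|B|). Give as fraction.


A intersect B = [7, 30]
|A intersect B| = 2
min(|A|, |B|) = min(3, 10) = 3
Overlap = 2 / 3 = 2/3

2/3


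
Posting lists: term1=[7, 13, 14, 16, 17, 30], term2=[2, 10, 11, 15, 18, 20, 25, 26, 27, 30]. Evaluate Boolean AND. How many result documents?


Boolean AND: find intersection of posting lists
term1 docs: [7, 13, 14, 16, 17, 30]
term2 docs: [2, 10, 11, 15, 18, 20, 25, 26, 27, 30]
Intersection: [30]
|intersection| = 1

1


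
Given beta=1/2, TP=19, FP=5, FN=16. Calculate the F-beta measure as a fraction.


P = TP/(TP+FP) = 19/24 = 19/24
R = TP/(TP+FN) = 19/35 = 19/35
beta^2 = 1/2^2 = 1/4
(1 + beta^2) = 5/4
Numerator = (1+beta^2)*P*R = 361/672
Denominator = beta^2*P + R = 19/96 + 19/35 = 2489/3360
F_beta = 95/131

95/131


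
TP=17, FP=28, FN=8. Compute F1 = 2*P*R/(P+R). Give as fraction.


F1 = 2 * P * R / (P + R)
P = TP/(TP+FP) = 17/45 = 17/45
R = TP/(TP+FN) = 17/25 = 17/25
2 * P * R = 2 * 17/45 * 17/25 = 578/1125
P + R = 17/45 + 17/25 = 238/225
F1 = 578/1125 / 238/225 = 17/35

17/35


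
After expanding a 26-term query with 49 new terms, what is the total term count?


Original terms: 26
Expansion terms: 49
Total = 26 + 49 = 75

75


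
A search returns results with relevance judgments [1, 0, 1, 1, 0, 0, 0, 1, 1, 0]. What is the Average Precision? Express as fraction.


Computing P@k for each relevant position:
Position 1: relevant, P@1 = 1/1 = 1
Position 2: not relevant
Position 3: relevant, P@3 = 2/3 = 2/3
Position 4: relevant, P@4 = 3/4 = 3/4
Position 5: not relevant
Position 6: not relevant
Position 7: not relevant
Position 8: relevant, P@8 = 4/8 = 1/2
Position 9: relevant, P@9 = 5/9 = 5/9
Position 10: not relevant
Sum of P@k = 1 + 2/3 + 3/4 + 1/2 + 5/9 = 125/36
AP = 125/36 / 5 = 25/36

25/36


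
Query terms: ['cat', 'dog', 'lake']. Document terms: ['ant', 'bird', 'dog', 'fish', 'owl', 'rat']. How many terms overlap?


Query terms: ['cat', 'dog', 'lake']
Document terms: ['ant', 'bird', 'dog', 'fish', 'owl', 'rat']
Common terms: ['dog']
Overlap count = 1

1


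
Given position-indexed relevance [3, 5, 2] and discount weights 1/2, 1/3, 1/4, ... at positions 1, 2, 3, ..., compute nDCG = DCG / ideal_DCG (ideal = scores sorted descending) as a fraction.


Position discount weights w_i = 1/(i+1) for i=1..3:
Weights = [1/2, 1/3, 1/4]
Actual relevance: [3, 5, 2]
DCG = 3/2 + 5/3 + 2/4 = 11/3
Ideal relevance (sorted desc): [5, 3, 2]
Ideal DCG = 5/2 + 3/3 + 2/4 = 4
nDCG = DCG / ideal_DCG = 11/3 / 4 = 11/12

11/12


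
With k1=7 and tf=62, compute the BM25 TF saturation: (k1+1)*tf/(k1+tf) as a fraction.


BM25 TF component = (k1+1)*tf / (k1+tf)
k1 = 7, tf = 62
Numerator = (7+1)*62 = 496
Denominator = 7 + 62 = 69
= 496/69 = 496/69

496/69


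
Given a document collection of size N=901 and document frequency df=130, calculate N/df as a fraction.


IDF ratio = N / df
= 901 / 130
= 901/130

901/130


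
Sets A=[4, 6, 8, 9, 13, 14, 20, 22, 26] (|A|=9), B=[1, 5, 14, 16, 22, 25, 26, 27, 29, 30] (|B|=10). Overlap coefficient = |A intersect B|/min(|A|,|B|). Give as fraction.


A intersect B = [14, 22, 26]
|A intersect B| = 3
min(|A|, |B|) = min(9, 10) = 9
Overlap = 3 / 9 = 1/3

1/3


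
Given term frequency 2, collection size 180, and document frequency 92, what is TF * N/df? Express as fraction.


TF * (N/df)
= 2 * (180/92)
= 2 * 45/23
= 90/23

90/23


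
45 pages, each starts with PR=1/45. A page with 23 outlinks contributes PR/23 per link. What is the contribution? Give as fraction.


Initial PR = 1/45 = 1/45
Outlinks = 23
Contribution per link = PR / outlinks
= 1/45 / 23
= 1/1035

1/1035


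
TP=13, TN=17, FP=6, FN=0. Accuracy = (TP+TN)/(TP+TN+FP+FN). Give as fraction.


Accuracy = (TP + TN) / (TP + TN + FP + FN)
TP + TN = 13 + 17 = 30
Total = 13 + 17 + 6 + 0 = 36
Accuracy = 30 / 36 = 5/6

5/6


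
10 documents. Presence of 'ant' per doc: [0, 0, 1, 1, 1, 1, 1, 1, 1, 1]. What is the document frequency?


Checking each document for 'ant':
Doc 1: absent
Doc 2: absent
Doc 3: present
Doc 4: present
Doc 5: present
Doc 6: present
Doc 7: present
Doc 8: present
Doc 9: present
Doc 10: present
df = sum of presences = 0 + 0 + 1 + 1 + 1 + 1 + 1 + 1 + 1 + 1 = 8

8


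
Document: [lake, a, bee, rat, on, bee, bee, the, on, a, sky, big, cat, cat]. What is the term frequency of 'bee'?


Document has 14 words
Scanning for 'bee':
Found at positions: [2, 5, 6]
Count = 3

3


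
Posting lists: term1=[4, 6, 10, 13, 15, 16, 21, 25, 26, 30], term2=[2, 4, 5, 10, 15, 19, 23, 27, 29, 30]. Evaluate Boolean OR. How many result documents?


Boolean OR: find union of posting lists
term1 docs: [4, 6, 10, 13, 15, 16, 21, 25, 26, 30]
term2 docs: [2, 4, 5, 10, 15, 19, 23, 27, 29, 30]
Union: [2, 4, 5, 6, 10, 13, 15, 16, 19, 21, 23, 25, 26, 27, 29, 30]
|union| = 16

16


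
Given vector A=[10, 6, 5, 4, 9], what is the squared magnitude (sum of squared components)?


|A|^2 = sum of squared components
A[0]^2 = 10^2 = 100
A[1]^2 = 6^2 = 36
A[2]^2 = 5^2 = 25
A[3]^2 = 4^2 = 16
A[4]^2 = 9^2 = 81
Sum = 100 + 36 + 25 + 16 + 81 = 258

258


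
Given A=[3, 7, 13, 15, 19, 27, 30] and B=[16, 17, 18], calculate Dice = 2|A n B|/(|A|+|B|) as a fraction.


A intersect B = []
|A intersect B| = 0
|A| = 7, |B| = 3
Dice = 2*0 / (7+3)
= 0 / 10 = 0

0


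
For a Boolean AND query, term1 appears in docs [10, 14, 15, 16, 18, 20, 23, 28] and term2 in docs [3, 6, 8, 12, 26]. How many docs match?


Boolean AND: find intersection of posting lists
term1 docs: [10, 14, 15, 16, 18, 20, 23, 28]
term2 docs: [3, 6, 8, 12, 26]
Intersection: []
|intersection| = 0

0


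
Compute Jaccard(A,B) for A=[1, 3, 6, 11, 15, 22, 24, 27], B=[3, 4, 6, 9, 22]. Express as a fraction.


A intersect B = [3, 6, 22]
|A intersect B| = 3
A union B = [1, 3, 4, 6, 9, 11, 15, 22, 24, 27]
|A union B| = 10
Jaccard = 3/10 = 3/10

3/10


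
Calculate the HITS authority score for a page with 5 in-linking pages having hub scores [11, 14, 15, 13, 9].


Authority = sum of hub scores of in-linkers
In-link 1: hub score = 11
In-link 2: hub score = 14
In-link 3: hub score = 15
In-link 4: hub score = 13
In-link 5: hub score = 9
Authority = 11 + 14 + 15 + 13 + 9 = 62

62


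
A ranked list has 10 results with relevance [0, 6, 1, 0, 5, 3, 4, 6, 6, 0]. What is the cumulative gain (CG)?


Cumulative Gain = sum of relevance scores
Position 1: rel=0, running sum=0
Position 2: rel=6, running sum=6
Position 3: rel=1, running sum=7
Position 4: rel=0, running sum=7
Position 5: rel=5, running sum=12
Position 6: rel=3, running sum=15
Position 7: rel=4, running sum=19
Position 8: rel=6, running sum=25
Position 9: rel=6, running sum=31
Position 10: rel=0, running sum=31
CG = 31

31


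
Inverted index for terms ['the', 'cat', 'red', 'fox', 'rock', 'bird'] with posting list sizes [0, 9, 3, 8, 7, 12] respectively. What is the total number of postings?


Summing posting list sizes:
'the': 0 postings
'cat': 9 postings
'red': 3 postings
'fox': 8 postings
'rock': 7 postings
'bird': 12 postings
Total = 0 + 9 + 3 + 8 + 7 + 12 = 39

39


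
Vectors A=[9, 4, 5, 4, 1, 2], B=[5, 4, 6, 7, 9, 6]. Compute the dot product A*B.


Dot product = sum of element-wise products
A[0]*B[0] = 9*5 = 45
A[1]*B[1] = 4*4 = 16
A[2]*B[2] = 5*6 = 30
A[3]*B[3] = 4*7 = 28
A[4]*B[4] = 1*9 = 9
A[5]*B[5] = 2*6 = 12
Sum = 45 + 16 + 30 + 28 + 9 + 12 = 140

140


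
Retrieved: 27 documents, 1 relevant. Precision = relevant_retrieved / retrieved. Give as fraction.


Precision = relevant_retrieved / total_retrieved
= 1 / 27
= 1 / (1 + 26)
= 1/27

1/27


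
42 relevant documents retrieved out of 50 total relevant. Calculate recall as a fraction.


Recall = retrieved_relevant / total_relevant
= 42 / 50
= 42 / (42 + 8)
= 21/25

21/25


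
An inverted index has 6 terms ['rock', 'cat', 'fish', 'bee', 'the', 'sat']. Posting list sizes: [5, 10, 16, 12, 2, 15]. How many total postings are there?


Summing posting list sizes:
'rock': 5 postings
'cat': 10 postings
'fish': 16 postings
'bee': 12 postings
'the': 2 postings
'sat': 15 postings
Total = 5 + 10 + 16 + 12 + 2 + 15 = 60

60


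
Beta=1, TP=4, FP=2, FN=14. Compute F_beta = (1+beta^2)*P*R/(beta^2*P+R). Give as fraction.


P = TP/(TP+FP) = 4/6 = 2/3
R = TP/(TP+FN) = 4/18 = 2/9
beta^2 = 1^2 = 1
(1 + beta^2) = 2
Numerator = (1+beta^2)*P*R = 8/27
Denominator = beta^2*P + R = 2/3 + 2/9 = 8/9
F_beta = 1/3

1/3


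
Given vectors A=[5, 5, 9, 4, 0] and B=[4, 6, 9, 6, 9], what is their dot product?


Dot product = sum of element-wise products
A[0]*B[0] = 5*4 = 20
A[1]*B[1] = 5*6 = 30
A[2]*B[2] = 9*9 = 81
A[3]*B[3] = 4*6 = 24
A[4]*B[4] = 0*9 = 0
Sum = 20 + 30 + 81 + 24 + 0 = 155

155


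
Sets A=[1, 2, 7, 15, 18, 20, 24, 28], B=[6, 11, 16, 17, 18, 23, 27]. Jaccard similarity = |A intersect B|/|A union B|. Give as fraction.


A intersect B = [18]
|A intersect B| = 1
A union B = [1, 2, 6, 7, 11, 15, 16, 17, 18, 20, 23, 24, 27, 28]
|A union B| = 14
Jaccard = 1/14 = 1/14

1/14


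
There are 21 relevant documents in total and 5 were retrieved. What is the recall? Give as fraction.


Recall = retrieved_relevant / total_relevant
= 5 / 21
= 5 / (5 + 16)
= 5/21

5/21


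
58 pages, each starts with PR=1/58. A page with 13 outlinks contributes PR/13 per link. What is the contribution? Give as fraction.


Initial PR = 1/58 = 1/58
Outlinks = 13
Contribution per link = PR / outlinks
= 1/58 / 13
= 1/754

1/754


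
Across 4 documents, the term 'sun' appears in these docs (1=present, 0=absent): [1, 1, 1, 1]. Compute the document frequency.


Checking each document for 'sun':
Doc 1: present
Doc 2: present
Doc 3: present
Doc 4: present
df = sum of presences = 1 + 1 + 1 + 1 = 4

4


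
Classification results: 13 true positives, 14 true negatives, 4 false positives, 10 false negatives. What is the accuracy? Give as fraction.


Accuracy = (TP + TN) / (TP + TN + FP + FN)
TP + TN = 13 + 14 = 27
Total = 13 + 14 + 4 + 10 = 41
Accuracy = 27 / 41 = 27/41

27/41


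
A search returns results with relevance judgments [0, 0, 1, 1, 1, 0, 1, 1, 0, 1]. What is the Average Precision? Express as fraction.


Computing P@k for each relevant position:
Position 1: not relevant
Position 2: not relevant
Position 3: relevant, P@3 = 1/3 = 1/3
Position 4: relevant, P@4 = 2/4 = 1/2
Position 5: relevant, P@5 = 3/5 = 3/5
Position 6: not relevant
Position 7: relevant, P@7 = 4/7 = 4/7
Position 8: relevant, P@8 = 5/8 = 5/8
Position 9: not relevant
Position 10: relevant, P@10 = 6/10 = 3/5
Sum of P@k = 1/3 + 1/2 + 3/5 + 4/7 + 5/8 + 3/5 = 2713/840
AP = 2713/840 / 6 = 2713/5040

2713/5040


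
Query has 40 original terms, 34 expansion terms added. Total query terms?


Original terms: 40
Expansion terms: 34
Total = 40 + 34 = 74

74


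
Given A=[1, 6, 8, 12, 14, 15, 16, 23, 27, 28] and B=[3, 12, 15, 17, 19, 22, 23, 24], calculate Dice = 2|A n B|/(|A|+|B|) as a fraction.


A intersect B = [12, 15, 23]
|A intersect B| = 3
|A| = 10, |B| = 8
Dice = 2*3 / (10+8)
= 6 / 18 = 1/3

1/3


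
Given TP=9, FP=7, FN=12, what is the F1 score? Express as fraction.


F1 = 2 * P * R / (P + R)
P = TP/(TP+FP) = 9/16 = 9/16
R = TP/(TP+FN) = 9/21 = 3/7
2 * P * R = 2 * 9/16 * 3/7 = 27/56
P + R = 9/16 + 3/7 = 111/112
F1 = 27/56 / 111/112 = 18/37

18/37


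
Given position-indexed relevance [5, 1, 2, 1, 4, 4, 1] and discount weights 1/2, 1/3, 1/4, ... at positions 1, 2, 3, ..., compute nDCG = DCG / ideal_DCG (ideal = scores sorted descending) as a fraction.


Position discount weights w_i = 1/(i+1) for i=1..7:
Weights = [1/2, 1/3, 1/4, 1/5, 1/6, 1/7, 1/8]
Actual relevance: [5, 1, 2, 1, 4, 4, 1]
DCG = 5/2 + 1/3 + 2/4 + 1/5 + 4/6 + 4/7 + 1/8 = 1371/280
Ideal relevance (sorted desc): [5, 4, 4, 2, 1, 1, 1]
Ideal DCG = 5/2 + 4/3 + 4/4 + 2/5 + 1/6 + 1/7 + 1/8 = 1587/280
nDCG = DCG / ideal_DCG = 1371/280 / 1587/280 = 457/529

457/529


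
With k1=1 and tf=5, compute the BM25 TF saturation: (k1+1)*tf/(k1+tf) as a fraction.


BM25 TF component = (k1+1)*tf / (k1+tf)
k1 = 1, tf = 5
Numerator = (1+1)*5 = 10
Denominator = 1 + 5 = 6
= 10/6 = 5/3

5/3


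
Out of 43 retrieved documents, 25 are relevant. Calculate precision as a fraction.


Precision = relevant_retrieved / total_retrieved
= 25 / 43
= 25 / (25 + 18)
= 25/43

25/43


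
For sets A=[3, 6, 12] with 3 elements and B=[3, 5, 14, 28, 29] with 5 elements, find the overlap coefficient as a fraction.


A intersect B = [3]
|A intersect B| = 1
min(|A|, |B|) = min(3, 5) = 3
Overlap = 1 / 3 = 1/3

1/3


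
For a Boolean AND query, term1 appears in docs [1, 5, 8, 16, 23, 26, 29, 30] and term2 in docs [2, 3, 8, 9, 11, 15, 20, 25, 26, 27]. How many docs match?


Boolean AND: find intersection of posting lists
term1 docs: [1, 5, 8, 16, 23, 26, 29, 30]
term2 docs: [2, 3, 8, 9, 11, 15, 20, 25, 26, 27]
Intersection: [8, 26]
|intersection| = 2

2


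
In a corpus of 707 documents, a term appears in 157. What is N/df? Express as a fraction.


IDF ratio = N / df
= 707 / 157
= 707/157

707/157


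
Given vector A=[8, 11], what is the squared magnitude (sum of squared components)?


|A|^2 = sum of squared components
A[0]^2 = 8^2 = 64
A[1]^2 = 11^2 = 121
Sum = 64 + 121 = 185

185


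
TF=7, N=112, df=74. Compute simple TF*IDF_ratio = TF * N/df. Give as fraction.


TF * (N/df)
= 7 * (112/74)
= 7 * 56/37
= 392/37

392/37


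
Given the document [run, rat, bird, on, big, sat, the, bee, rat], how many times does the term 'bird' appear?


Document has 9 words
Scanning for 'bird':
Found at positions: [2]
Count = 1

1


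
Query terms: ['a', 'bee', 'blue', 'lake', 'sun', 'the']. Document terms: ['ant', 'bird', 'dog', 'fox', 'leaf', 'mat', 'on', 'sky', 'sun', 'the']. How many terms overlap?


Query terms: ['a', 'bee', 'blue', 'lake', 'sun', 'the']
Document terms: ['ant', 'bird', 'dog', 'fox', 'leaf', 'mat', 'on', 'sky', 'sun', 'the']
Common terms: ['sun', 'the']
Overlap count = 2

2


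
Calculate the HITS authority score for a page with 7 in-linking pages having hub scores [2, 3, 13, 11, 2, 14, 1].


Authority = sum of hub scores of in-linkers
In-link 1: hub score = 2
In-link 2: hub score = 3
In-link 3: hub score = 13
In-link 4: hub score = 11
In-link 5: hub score = 2
In-link 6: hub score = 14
In-link 7: hub score = 1
Authority = 2 + 3 + 13 + 11 + 2 + 14 + 1 = 46

46


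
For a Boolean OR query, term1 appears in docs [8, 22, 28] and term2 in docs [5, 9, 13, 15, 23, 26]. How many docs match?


Boolean OR: find union of posting lists
term1 docs: [8, 22, 28]
term2 docs: [5, 9, 13, 15, 23, 26]
Union: [5, 8, 9, 13, 15, 22, 23, 26, 28]
|union| = 9

9


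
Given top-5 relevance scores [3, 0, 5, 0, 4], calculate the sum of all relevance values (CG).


Cumulative Gain = sum of relevance scores
Position 1: rel=3, running sum=3
Position 2: rel=0, running sum=3
Position 3: rel=5, running sum=8
Position 4: rel=0, running sum=8
Position 5: rel=4, running sum=12
CG = 12

12


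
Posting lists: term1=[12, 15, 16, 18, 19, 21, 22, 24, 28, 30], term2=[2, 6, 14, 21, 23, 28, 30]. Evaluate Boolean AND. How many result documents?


Boolean AND: find intersection of posting lists
term1 docs: [12, 15, 16, 18, 19, 21, 22, 24, 28, 30]
term2 docs: [2, 6, 14, 21, 23, 28, 30]
Intersection: [21, 28, 30]
|intersection| = 3

3


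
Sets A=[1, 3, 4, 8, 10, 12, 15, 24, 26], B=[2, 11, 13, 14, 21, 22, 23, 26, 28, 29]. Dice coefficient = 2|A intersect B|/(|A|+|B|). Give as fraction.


A intersect B = [26]
|A intersect B| = 1
|A| = 9, |B| = 10
Dice = 2*1 / (9+10)
= 2 / 19 = 2/19

2/19


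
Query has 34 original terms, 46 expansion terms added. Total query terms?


Original terms: 34
Expansion terms: 46
Total = 34 + 46 = 80

80


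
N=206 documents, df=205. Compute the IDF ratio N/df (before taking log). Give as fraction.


IDF ratio = N / df
= 206 / 205
= 206/205

206/205


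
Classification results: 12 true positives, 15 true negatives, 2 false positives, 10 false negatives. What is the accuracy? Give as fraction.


Accuracy = (TP + TN) / (TP + TN + FP + FN)
TP + TN = 12 + 15 = 27
Total = 12 + 15 + 2 + 10 = 39
Accuracy = 27 / 39 = 9/13

9/13


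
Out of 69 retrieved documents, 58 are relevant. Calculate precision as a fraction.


Precision = relevant_retrieved / total_retrieved
= 58 / 69
= 58 / (58 + 11)
= 58/69

58/69


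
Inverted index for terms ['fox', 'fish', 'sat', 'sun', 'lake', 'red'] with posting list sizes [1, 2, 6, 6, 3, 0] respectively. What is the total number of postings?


Summing posting list sizes:
'fox': 1 postings
'fish': 2 postings
'sat': 6 postings
'sun': 6 postings
'lake': 3 postings
'red': 0 postings
Total = 1 + 2 + 6 + 6 + 3 + 0 = 18

18


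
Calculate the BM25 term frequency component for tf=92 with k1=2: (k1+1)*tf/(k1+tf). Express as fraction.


BM25 TF component = (k1+1)*tf / (k1+tf)
k1 = 2, tf = 92
Numerator = (2+1)*92 = 276
Denominator = 2 + 92 = 94
= 276/94 = 138/47

138/47


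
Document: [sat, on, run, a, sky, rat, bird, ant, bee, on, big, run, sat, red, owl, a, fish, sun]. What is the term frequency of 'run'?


Document has 18 words
Scanning for 'run':
Found at positions: [2, 11]
Count = 2

2


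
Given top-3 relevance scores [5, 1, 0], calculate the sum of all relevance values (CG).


Cumulative Gain = sum of relevance scores
Position 1: rel=5, running sum=5
Position 2: rel=1, running sum=6
Position 3: rel=0, running sum=6
CG = 6

6


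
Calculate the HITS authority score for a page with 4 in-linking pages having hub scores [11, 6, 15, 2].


Authority = sum of hub scores of in-linkers
In-link 1: hub score = 11
In-link 2: hub score = 6
In-link 3: hub score = 15
In-link 4: hub score = 2
Authority = 11 + 6 + 15 + 2 = 34

34


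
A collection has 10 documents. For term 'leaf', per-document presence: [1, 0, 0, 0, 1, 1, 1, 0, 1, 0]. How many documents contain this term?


Checking each document for 'leaf':
Doc 1: present
Doc 2: absent
Doc 3: absent
Doc 4: absent
Doc 5: present
Doc 6: present
Doc 7: present
Doc 8: absent
Doc 9: present
Doc 10: absent
df = sum of presences = 1 + 0 + 0 + 0 + 1 + 1 + 1 + 0 + 1 + 0 = 5

5


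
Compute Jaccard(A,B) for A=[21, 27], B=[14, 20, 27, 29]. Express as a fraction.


A intersect B = [27]
|A intersect B| = 1
A union B = [14, 20, 21, 27, 29]
|A union B| = 5
Jaccard = 1/5 = 1/5

1/5


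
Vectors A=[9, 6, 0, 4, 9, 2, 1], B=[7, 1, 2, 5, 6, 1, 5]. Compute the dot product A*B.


Dot product = sum of element-wise products
A[0]*B[0] = 9*7 = 63
A[1]*B[1] = 6*1 = 6
A[2]*B[2] = 0*2 = 0
A[3]*B[3] = 4*5 = 20
A[4]*B[4] = 9*6 = 54
A[5]*B[5] = 2*1 = 2
A[6]*B[6] = 1*5 = 5
Sum = 63 + 6 + 0 + 20 + 54 + 2 + 5 = 150

150


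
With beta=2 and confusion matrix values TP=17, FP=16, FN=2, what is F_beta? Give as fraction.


P = TP/(TP+FP) = 17/33 = 17/33
R = TP/(TP+FN) = 17/19 = 17/19
beta^2 = 2^2 = 4
(1 + beta^2) = 5
Numerator = (1+beta^2)*P*R = 1445/627
Denominator = beta^2*P + R = 68/33 + 17/19 = 1853/627
F_beta = 85/109

85/109


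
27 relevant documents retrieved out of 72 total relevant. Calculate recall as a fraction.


Recall = retrieved_relevant / total_relevant
= 27 / 72
= 27 / (27 + 45)
= 3/8

3/8


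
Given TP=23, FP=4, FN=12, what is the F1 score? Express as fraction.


F1 = 2 * P * R / (P + R)
P = TP/(TP+FP) = 23/27 = 23/27
R = TP/(TP+FN) = 23/35 = 23/35
2 * P * R = 2 * 23/27 * 23/35 = 1058/945
P + R = 23/27 + 23/35 = 1426/945
F1 = 1058/945 / 1426/945 = 23/31

23/31


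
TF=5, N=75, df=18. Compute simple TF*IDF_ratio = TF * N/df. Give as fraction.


TF * (N/df)
= 5 * (75/18)
= 5 * 25/6
= 125/6

125/6


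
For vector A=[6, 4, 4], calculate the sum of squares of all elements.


|A|^2 = sum of squared components
A[0]^2 = 6^2 = 36
A[1]^2 = 4^2 = 16
A[2]^2 = 4^2 = 16
Sum = 36 + 16 + 16 = 68

68


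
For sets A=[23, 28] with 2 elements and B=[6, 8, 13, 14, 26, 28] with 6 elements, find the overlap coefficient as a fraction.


A intersect B = [28]
|A intersect B| = 1
min(|A|, |B|) = min(2, 6) = 2
Overlap = 1 / 2 = 1/2

1/2


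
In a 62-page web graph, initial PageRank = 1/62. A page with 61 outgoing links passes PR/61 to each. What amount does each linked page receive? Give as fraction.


Initial PR = 1/62 = 1/62
Outlinks = 61
Contribution per link = PR / outlinks
= 1/62 / 61
= 1/3782

1/3782


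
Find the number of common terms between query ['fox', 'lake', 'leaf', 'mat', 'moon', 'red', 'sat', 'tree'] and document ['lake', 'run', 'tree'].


Query terms: ['fox', 'lake', 'leaf', 'mat', 'moon', 'red', 'sat', 'tree']
Document terms: ['lake', 'run', 'tree']
Common terms: ['lake', 'tree']
Overlap count = 2

2


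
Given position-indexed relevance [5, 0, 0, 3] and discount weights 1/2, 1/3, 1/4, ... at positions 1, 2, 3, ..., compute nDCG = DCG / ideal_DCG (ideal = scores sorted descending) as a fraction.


Position discount weights w_i = 1/(i+1) for i=1..4:
Weights = [1/2, 1/3, 1/4, 1/5]
Actual relevance: [5, 0, 0, 3]
DCG = 5/2 + 0/3 + 0/4 + 3/5 = 31/10
Ideal relevance (sorted desc): [5, 3, 0, 0]
Ideal DCG = 5/2 + 3/3 + 0/4 + 0/5 = 7/2
nDCG = DCG / ideal_DCG = 31/10 / 7/2 = 31/35

31/35


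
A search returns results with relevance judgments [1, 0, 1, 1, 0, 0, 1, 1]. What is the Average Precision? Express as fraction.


Computing P@k for each relevant position:
Position 1: relevant, P@1 = 1/1 = 1
Position 2: not relevant
Position 3: relevant, P@3 = 2/3 = 2/3
Position 4: relevant, P@4 = 3/4 = 3/4
Position 5: not relevant
Position 6: not relevant
Position 7: relevant, P@7 = 4/7 = 4/7
Position 8: relevant, P@8 = 5/8 = 5/8
Sum of P@k = 1 + 2/3 + 3/4 + 4/7 + 5/8 = 607/168
AP = 607/168 / 5 = 607/840

607/840


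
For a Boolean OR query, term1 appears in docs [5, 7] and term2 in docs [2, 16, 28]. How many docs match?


Boolean OR: find union of posting lists
term1 docs: [5, 7]
term2 docs: [2, 16, 28]
Union: [2, 5, 7, 16, 28]
|union| = 5

5


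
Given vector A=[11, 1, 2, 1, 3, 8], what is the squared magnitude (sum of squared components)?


|A|^2 = sum of squared components
A[0]^2 = 11^2 = 121
A[1]^2 = 1^2 = 1
A[2]^2 = 2^2 = 4
A[3]^2 = 1^2 = 1
A[4]^2 = 3^2 = 9
A[5]^2 = 8^2 = 64
Sum = 121 + 1 + 4 + 1 + 9 + 64 = 200

200


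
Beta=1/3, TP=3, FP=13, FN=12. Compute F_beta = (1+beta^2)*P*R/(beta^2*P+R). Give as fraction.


P = TP/(TP+FP) = 3/16 = 3/16
R = TP/(TP+FN) = 3/15 = 1/5
beta^2 = 1/3^2 = 1/9
(1 + beta^2) = 10/9
Numerator = (1+beta^2)*P*R = 1/24
Denominator = beta^2*P + R = 1/48 + 1/5 = 53/240
F_beta = 10/53

10/53


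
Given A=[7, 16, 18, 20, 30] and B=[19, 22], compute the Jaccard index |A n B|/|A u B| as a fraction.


A intersect B = []
|A intersect B| = 0
A union B = [7, 16, 18, 19, 20, 22, 30]
|A union B| = 7
Jaccard = 0/7 = 0

0


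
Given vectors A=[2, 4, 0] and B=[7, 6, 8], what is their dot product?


Dot product = sum of element-wise products
A[0]*B[0] = 2*7 = 14
A[1]*B[1] = 4*6 = 24
A[2]*B[2] = 0*8 = 0
Sum = 14 + 24 + 0 = 38

38


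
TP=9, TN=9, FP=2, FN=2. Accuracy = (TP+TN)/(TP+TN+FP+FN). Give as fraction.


Accuracy = (TP + TN) / (TP + TN + FP + FN)
TP + TN = 9 + 9 = 18
Total = 9 + 9 + 2 + 2 = 22
Accuracy = 18 / 22 = 9/11

9/11


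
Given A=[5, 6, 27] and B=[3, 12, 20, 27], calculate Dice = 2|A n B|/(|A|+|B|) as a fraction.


A intersect B = [27]
|A intersect B| = 1
|A| = 3, |B| = 4
Dice = 2*1 / (3+4)
= 2 / 7 = 2/7

2/7


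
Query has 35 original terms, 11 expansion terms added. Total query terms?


Original terms: 35
Expansion terms: 11
Total = 35 + 11 = 46

46


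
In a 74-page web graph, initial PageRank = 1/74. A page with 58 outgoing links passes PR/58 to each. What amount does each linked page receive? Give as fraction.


Initial PR = 1/74 = 1/74
Outlinks = 58
Contribution per link = PR / outlinks
= 1/74 / 58
= 1/4292

1/4292


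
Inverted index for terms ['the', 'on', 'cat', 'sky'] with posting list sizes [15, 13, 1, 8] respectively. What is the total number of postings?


Summing posting list sizes:
'the': 15 postings
'on': 13 postings
'cat': 1 postings
'sky': 8 postings
Total = 15 + 13 + 1 + 8 = 37

37


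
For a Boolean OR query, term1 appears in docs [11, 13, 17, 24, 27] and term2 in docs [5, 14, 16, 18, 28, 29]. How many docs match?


Boolean OR: find union of posting lists
term1 docs: [11, 13, 17, 24, 27]
term2 docs: [5, 14, 16, 18, 28, 29]
Union: [5, 11, 13, 14, 16, 17, 18, 24, 27, 28, 29]
|union| = 11

11


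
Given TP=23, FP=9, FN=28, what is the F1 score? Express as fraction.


F1 = 2 * P * R / (P + R)
P = TP/(TP+FP) = 23/32 = 23/32
R = TP/(TP+FN) = 23/51 = 23/51
2 * P * R = 2 * 23/32 * 23/51 = 529/816
P + R = 23/32 + 23/51 = 1909/1632
F1 = 529/816 / 1909/1632 = 46/83

46/83


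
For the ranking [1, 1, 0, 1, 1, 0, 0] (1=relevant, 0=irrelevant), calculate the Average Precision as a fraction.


Computing P@k for each relevant position:
Position 1: relevant, P@1 = 1/1 = 1
Position 2: relevant, P@2 = 2/2 = 1
Position 3: not relevant
Position 4: relevant, P@4 = 3/4 = 3/4
Position 5: relevant, P@5 = 4/5 = 4/5
Position 6: not relevant
Position 7: not relevant
Sum of P@k = 1 + 1 + 3/4 + 4/5 = 71/20
AP = 71/20 / 4 = 71/80

71/80


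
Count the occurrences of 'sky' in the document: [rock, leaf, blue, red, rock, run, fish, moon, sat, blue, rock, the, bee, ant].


Document has 14 words
Scanning for 'sky':
Term not found in document
Count = 0

0


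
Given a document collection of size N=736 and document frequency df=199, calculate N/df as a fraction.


IDF ratio = N / df
= 736 / 199
= 736/199

736/199


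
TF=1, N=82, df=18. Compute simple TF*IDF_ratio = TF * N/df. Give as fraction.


TF * (N/df)
= 1 * (82/18)
= 1 * 41/9
= 41/9

41/9


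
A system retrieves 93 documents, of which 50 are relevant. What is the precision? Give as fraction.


Precision = relevant_retrieved / total_retrieved
= 50 / 93
= 50 / (50 + 43)
= 50/93

50/93


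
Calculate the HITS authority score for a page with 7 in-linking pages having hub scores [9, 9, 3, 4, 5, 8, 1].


Authority = sum of hub scores of in-linkers
In-link 1: hub score = 9
In-link 2: hub score = 9
In-link 3: hub score = 3
In-link 4: hub score = 4
In-link 5: hub score = 5
In-link 6: hub score = 8
In-link 7: hub score = 1
Authority = 9 + 9 + 3 + 4 + 5 + 8 + 1 = 39

39


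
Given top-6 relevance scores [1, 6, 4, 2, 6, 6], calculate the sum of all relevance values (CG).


Cumulative Gain = sum of relevance scores
Position 1: rel=1, running sum=1
Position 2: rel=6, running sum=7
Position 3: rel=4, running sum=11
Position 4: rel=2, running sum=13
Position 5: rel=6, running sum=19
Position 6: rel=6, running sum=25
CG = 25

25


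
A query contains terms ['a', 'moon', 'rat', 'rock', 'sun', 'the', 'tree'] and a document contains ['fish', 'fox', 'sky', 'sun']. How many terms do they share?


Query terms: ['a', 'moon', 'rat', 'rock', 'sun', 'the', 'tree']
Document terms: ['fish', 'fox', 'sky', 'sun']
Common terms: ['sun']
Overlap count = 1

1


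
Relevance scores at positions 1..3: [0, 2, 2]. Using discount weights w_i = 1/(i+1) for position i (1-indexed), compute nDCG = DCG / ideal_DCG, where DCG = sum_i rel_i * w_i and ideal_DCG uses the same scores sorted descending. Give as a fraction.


Position discount weights w_i = 1/(i+1) for i=1..3:
Weights = [1/2, 1/3, 1/4]
Actual relevance: [0, 2, 2]
DCG = 0/2 + 2/3 + 2/4 = 7/6
Ideal relevance (sorted desc): [2, 2, 0]
Ideal DCG = 2/2 + 2/3 + 0/4 = 5/3
nDCG = DCG / ideal_DCG = 7/6 / 5/3 = 7/10

7/10


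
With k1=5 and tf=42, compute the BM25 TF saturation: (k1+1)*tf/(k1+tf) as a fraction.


BM25 TF component = (k1+1)*tf / (k1+tf)
k1 = 5, tf = 42
Numerator = (5+1)*42 = 252
Denominator = 5 + 42 = 47
= 252/47 = 252/47

252/47


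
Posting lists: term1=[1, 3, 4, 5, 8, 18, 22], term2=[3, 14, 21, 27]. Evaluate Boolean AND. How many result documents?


Boolean AND: find intersection of posting lists
term1 docs: [1, 3, 4, 5, 8, 18, 22]
term2 docs: [3, 14, 21, 27]
Intersection: [3]
|intersection| = 1

1


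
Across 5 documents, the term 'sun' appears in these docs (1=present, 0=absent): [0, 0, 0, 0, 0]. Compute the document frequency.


Checking each document for 'sun':
Doc 1: absent
Doc 2: absent
Doc 3: absent
Doc 4: absent
Doc 5: absent
df = sum of presences = 0 + 0 + 0 + 0 + 0 = 0

0


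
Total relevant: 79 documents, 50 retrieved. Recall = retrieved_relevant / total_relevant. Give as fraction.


Recall = retrieved_relevant / total_relevant
= 50 / 79
= 50 / (50 + 29)
= 50/79

50/79


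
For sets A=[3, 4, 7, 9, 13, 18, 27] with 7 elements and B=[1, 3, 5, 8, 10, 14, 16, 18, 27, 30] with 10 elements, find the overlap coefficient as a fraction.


A intersect B = [3, 18, 27]
|A intersect B| = 3
min(|A|, |B|) = min(7, 10) = 7
Overlap = 3 / 7 = 3/7

3/7


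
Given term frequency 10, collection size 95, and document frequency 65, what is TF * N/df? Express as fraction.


TF * (N/df)
= 10 * (95/65)
= 10 * 19/13
= 190/13

190/13


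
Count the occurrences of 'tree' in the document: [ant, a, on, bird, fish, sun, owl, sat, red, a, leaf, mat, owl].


Document has 13 words
Scanning for 'tree':
Term not found in document
Count = 0

0


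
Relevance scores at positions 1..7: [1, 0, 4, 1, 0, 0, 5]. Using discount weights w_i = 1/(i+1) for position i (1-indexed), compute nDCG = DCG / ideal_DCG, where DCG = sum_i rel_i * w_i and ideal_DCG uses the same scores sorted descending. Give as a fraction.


Position discount weights w_i = 1/(i+1) for i=1..7:
Weights = [1/2, 1/3, 1/4, 1/5, 1/6, 1/7, 1/8]
Actual relevance: [1, 0, 4, 1, 0, 0, 5]
DCG = 1/2 + 0/3 + 4/4 + 1/5 + 0/6 + 0/7 + 5/8 = 93/40
Ideal relevance (sorted desc): [5, 4, 1, 1, 0, 0, 0]
Ideal DCG = 5/2 + 4/3 + 1/4 + 1/5 + 0/6 + 0/7 + 0/8 = 257/60
nDCG = DCG / ideal_DCG = 93/40 / 257/60 = 279/514

279/514


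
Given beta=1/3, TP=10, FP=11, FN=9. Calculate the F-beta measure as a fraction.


P = TP/(TP+FP) = 10/21 = 10/21
R = TP/(TP+FN) = 10/19 = 10/19
beta^2 = 1/3^2 = 1/9
(1 + beta^2) = 10/9
Numerator = (1+beta^2)*P*R = 1000/3591
Denominator = beta^2*P + R = 10/189 + 10/19 = 2080/3591
F_beta = 25/52

25/52


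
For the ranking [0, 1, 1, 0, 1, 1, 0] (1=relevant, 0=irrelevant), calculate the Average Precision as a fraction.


Computing P@k for each relevant position:
Position 1: not relevant
Position 2: relevant, P@2 = 1/2 = 1/2
Position 3: relevant, P@3 = 2/3 = 2/3
Position 4: not relevant
Position 5: relevant, P@5 = 3/5 = 3/5
Position 6: relevant, P@6 = 4/6 = 2/3
Position 7: not relevant
Sum of P@k = 1/2 + 2/3 + 3/5 + 2/3 = 73/30
AP = 73/30 / 4 = 73/120

73/120


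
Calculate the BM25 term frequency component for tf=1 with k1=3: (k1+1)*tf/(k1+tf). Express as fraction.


BM25 TF component = (k1+1)*tf / (k1+tf)
k1 = 3, tf = 1
Numerator = (3+1)*1 = 4
Denominator = 3 + 1 = 4
= 4/4 = 1

1


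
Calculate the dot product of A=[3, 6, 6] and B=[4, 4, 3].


Dot product = sum of element-wise products
A[0]*B[0] = 3*4 = 12
A[1]*B[1] = 6*4 = 24
A[2]*B[2] = 6*3 = 18
Sum = 12 + 24 + 18 = 54

54


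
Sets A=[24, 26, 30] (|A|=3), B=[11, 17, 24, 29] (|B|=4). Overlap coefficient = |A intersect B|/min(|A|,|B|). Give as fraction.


A intersect B = [24]
|A intersect B| = 1
min(|A|, |B|) = min(3, 4) = 3
Overlap = 1 / 3 = 1/3

1/3


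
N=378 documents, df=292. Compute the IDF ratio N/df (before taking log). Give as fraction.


IDF ratio = N / df
= 378 / 292
= 189/146

189/146


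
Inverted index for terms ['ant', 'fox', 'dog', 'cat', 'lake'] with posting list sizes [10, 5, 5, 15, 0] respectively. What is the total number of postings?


Summing posting list sizes:
'ant': 10 postings
'fox': 5 postings
'dog': 5 postings
'cat': 15 postings
'lake': 0 postings
Total = 10 + 5 + 5 + 15 + 0 = 35

35


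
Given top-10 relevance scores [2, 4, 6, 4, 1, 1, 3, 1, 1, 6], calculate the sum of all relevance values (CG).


Cumulative Gain = sum of relevance scores
Position 1: rel=2, running sum=2
Position 2: rel=4, running sum=6
Position 3: rel=6, running sum=12
Position 4: rel=4, running sum=16
Position 5: rel=1, running sum=17
Position 6: rel=1, running sum=18
Position 7: rel=3, running sum=21
Position 8: rel=1, running sum=22
Position 9: rel=1, running sum=23
Position 10: rel=6, running sum=29
CG = 29

29


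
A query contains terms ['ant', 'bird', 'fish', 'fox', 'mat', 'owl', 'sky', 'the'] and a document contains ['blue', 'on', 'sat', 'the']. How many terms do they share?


Query terms: ['ant', 'bird', 'fish', 'fox', 'mat', 'owl', 'sky', 'the']
Document terms: ['blue', 'on', 'sat', 'the']
Common terms: ['the']
Overlap count = 1

1


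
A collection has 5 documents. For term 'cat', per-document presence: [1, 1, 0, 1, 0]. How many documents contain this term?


Checking each document for 'cat':
Doc 1: present
Doc 2: present
Doc 3: absent
Doc 4: present
Doc 5: absent
df = sum of presences = 1 + 1 + 0 + 1 + 0 = 3

3


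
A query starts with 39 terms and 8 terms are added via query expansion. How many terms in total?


Original terms: 39
Expansion terms: 8
Total = 39 + 8 = 47

47


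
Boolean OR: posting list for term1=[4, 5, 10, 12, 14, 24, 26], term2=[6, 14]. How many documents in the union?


Boolean OR: find union of posting lists
term1 docs: [4, 5, 10, 12, 14, 24, 26]
term2 docs: [6, 14]
Union: [4, 5, 6, 10, 12, 14, 24, 26]
|union| = 8

8


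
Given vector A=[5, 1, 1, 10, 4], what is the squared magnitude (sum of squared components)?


|A|^2 = sum of squared components
A[0]^2 = 5^2 = 25
A[1]^2 = 1^2 = 1
A[2]^2 = 1^2 = 1
A[3]^2 = 10^2 = 100
A[4]^2 = 4^2 = 16
Sum = 25 + 1 + 1 + 100 + 16 = 143

143


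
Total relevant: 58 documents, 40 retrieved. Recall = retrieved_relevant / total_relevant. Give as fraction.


Recall = retrieved_relevant / total_relevant
= 40 / 58
= 40 / (40 + 18)
= 20/29

20/29


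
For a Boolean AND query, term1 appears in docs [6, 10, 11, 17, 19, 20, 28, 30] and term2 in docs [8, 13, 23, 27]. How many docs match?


Boolean AND: find intersection of posting lists
term1 docs: [6, 10, 11, 17, 19, 20, 28, 30]
term2 docs: [8, 13, 23, 27]
Intersection: []
|intersection| = 0

0


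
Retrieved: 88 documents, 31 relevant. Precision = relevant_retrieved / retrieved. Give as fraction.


Precision = relevant_retrieved / total_retrieved
= 31 / 88
= 31 / (31 + 57)
= 31/88

31/88


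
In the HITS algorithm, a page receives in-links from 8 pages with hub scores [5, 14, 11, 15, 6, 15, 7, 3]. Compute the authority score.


Authority = sum of hub scores of in-linkers
In-link 1: hub score = 5
In-link 2: hub score = 14
In-link 3: hub score = 11
In-link 4: hub score = 15
In-link 5: hub score = 6
In-link 6: hub score = 15
In-link 7: hub score = 7
In-link 8: hub score = 3
Authority = 5 + 14 + 11 + 15 + 6 + 15 + 7 + 3 = 76

76


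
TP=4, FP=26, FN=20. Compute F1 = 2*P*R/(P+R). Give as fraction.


F1 = 2 * P * R / (P + R)
P = TP/(TP+FP) = 4/30 = 2/15
R = TP/(TP+FN) = 4/24 = 1/6
2 * P * R = 2 * 2/15 * 1/6 = 2/45
P + R = 2/15 + 1/6 = 3/10
F1 = 2/45 / 3/10 = 4/27

4/27


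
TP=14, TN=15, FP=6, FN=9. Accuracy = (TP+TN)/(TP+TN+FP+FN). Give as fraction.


Accuracy = (TP + TN) / (TP + TN + FP + FN)
TP + TN = 14 + 15 = 29
Total = 14 + 15 + 6 + 9 = 44
Accuracy = 29 / 44 = 29/44

29/44


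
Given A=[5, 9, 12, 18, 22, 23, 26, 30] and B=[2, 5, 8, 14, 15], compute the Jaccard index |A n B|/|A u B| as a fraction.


A intersect B = [5]
|A intersect B| = 1
A union B = [2, 5, 8, 9, 12, 14, 15, 18, 22, 23, 26, 30]
|A union B| = 12
Jaccard = 1/12 = 1/12

1/12


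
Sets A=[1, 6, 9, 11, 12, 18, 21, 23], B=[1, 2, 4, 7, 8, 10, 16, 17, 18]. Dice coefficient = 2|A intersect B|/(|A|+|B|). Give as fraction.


A intersect B = [1, 18]
|A intersect B| = 2
|A| = 8, |B| = 9
Dice = 2*2 / (8+9)
= 4 / 17 = 4/17

4/17


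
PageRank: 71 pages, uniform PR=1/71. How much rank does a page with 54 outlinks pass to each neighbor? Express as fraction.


Initial PR = 1/71 = 1/71
Outlinks = 54
Contribution per link = PR / outlinks
= 1/71 / 54
= 1/3834

1/3834


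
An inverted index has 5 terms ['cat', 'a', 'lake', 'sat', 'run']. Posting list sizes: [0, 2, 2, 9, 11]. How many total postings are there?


Summing posting list sizes:
'cat': 0 postings
'a': 2 postings
'lake': 2 postings
'sat': 9 postings
'run': 11 postings
Total = 0 + 2 + 2 + 9 + 11 = 24

24
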